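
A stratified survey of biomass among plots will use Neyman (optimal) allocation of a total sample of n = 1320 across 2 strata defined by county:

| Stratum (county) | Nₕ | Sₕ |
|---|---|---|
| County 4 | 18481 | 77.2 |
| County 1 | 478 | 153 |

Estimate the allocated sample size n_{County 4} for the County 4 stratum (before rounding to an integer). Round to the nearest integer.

Neyman allocation: nₕ = n·NₕSₕ / Σⱼ NⱼSⱼ.
Σ NⱼSⱼ = 18481·77.2 + 478·153 = 1.4998672 × 10^6.
n_{County 4} = 1320·18481·77.2 / (1.4998672 × 10^6) = 1256.

1256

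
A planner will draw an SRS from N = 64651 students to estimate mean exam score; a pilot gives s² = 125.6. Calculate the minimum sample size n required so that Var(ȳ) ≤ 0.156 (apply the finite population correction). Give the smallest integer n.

Without fpc, n₀ = s²/D = 125.6/0.156 = 805.1282.
With fpc, (1 − n/N)·s²/n ≤ D requires n ≥ n₀/(1 + n₀/N) = 805.1282/(1 + 805.1282/64651) = 795.2249.
Rounding up, n = 796.

796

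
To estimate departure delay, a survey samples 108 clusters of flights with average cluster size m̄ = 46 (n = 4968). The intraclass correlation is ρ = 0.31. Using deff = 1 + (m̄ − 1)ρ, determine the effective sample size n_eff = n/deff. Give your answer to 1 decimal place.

deff = 1 + (46 − 1)·0.31 = 1 + 13.95 = 14.95.
n_eff = 4968 / 14.95 = 332.3.

332.3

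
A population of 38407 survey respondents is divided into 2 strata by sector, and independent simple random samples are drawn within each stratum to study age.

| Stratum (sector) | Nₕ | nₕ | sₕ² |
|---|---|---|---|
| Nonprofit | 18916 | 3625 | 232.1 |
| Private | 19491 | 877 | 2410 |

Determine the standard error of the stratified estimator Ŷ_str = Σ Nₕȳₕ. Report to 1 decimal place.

Var(Ŷ_str) = Σₕ Nₕ²(1 − fₕ)sₕ²/nₕ.
Nonprofit: 18916²·(1 − 3625/18916)·232.1/3625 = 1.8519631 × 10^7.
Private: 19491²·(1 − 877/19491)·2410/877 = 9.969911 × 10^8.
Sum = 1.0155107 × 10^9.
SE = √(1.0155107 × 10^9) = 31867.1.

31867.1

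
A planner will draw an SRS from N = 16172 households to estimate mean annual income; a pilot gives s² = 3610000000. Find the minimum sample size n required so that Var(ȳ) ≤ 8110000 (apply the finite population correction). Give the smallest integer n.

434

Without fpc, n₀ = s²/D = 3610000000/8110000 = 445.1295.
With fpc, (1 − n/N)·s²/n ≤ D requires n ≥ n₀/(1 + n₀/N) = 445.1295/(1 + 445.1295/16172) = 433.2056.
Rounding up, n = 434.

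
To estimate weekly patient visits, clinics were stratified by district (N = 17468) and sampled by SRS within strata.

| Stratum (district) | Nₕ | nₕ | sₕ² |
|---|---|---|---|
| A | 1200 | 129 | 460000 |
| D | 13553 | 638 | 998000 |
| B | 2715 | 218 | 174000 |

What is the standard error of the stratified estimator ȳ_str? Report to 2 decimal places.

30.50

Var(ȳ_str) = Σₕ Wₕ²(1 − fₕ)sₕ²/nₕ with Wₕ = Nₕ/N, N = 17468.
A: Wₕ = 0.06869705; term = 0.06869705²·(1 − 0.10750000)·460000/129 = 15.019396.
D: Wₕ = 0.77587589; term = 0.77587589²·(1 − 0.04707445)·998000/638 = 897.33239.
B: Wₕ = 0.15542707; term = 0.15542707²·(1 − 0.08029466)·174000/218 = 17.733512.
Sum = 930.0853.
SE = √(930.0853) = 30.50.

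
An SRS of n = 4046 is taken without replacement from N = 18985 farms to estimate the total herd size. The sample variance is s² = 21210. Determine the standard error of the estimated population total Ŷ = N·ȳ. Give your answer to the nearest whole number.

Var(Ŷ) = N²·Var(ȳ) = N²·(1 − n/N)·s²/n.
f = 4046/18985 = 0.21311562; Var(ȳ) = 0.78688438·21210/4046 = 4.1250167.
Var(Ŷ) = 18985² · 4.1250167 = 1.4867807 × 10^9.
SE(Ŷ) = √(1.4867807 × 10^9) = 38559.

38559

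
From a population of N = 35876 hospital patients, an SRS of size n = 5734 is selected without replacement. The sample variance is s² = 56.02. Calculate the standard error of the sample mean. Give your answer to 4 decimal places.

0.0906

Under SRS without replacement, Var(ȳ) = (1 − f)·s²/n with f = n/N = 5734/35876 = 0.15982830.
Var(ȳ) = (1 − 0.15982830)·56.02/5734 = 0.84017170·0.0097697942 = 0.0082083046.
SE(ȳ) = √(0.0082083046) = 0.0906.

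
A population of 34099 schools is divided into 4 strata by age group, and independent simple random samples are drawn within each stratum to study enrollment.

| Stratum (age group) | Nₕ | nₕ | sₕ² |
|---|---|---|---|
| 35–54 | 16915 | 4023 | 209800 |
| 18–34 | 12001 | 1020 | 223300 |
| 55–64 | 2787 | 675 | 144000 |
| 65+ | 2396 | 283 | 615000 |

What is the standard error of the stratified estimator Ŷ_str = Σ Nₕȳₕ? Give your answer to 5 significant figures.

229090

Var(Ŷ_str) = Σₕ Nₕ²(1 − fₕ)sₕ²/nₕ.
35–54: 16915²·(1 − 4023/16915)·209800/4023 = 1.1372285 × 10^10.
18–34: 12001²·(1 − 1020/12001)·223300/1020 = 2.8850137 × 10^10.
55–64: 2787²·(1 − 675/2787)·144000/675 = 1.2557107 × 10^9.
65+: 2396²·(1 − 283/2396)·615000/283 = 1.1002085 × 10^10.
Sum = 5.2480218 × 10^10.
SE = √(5.2480218 × 10^10) = 229090.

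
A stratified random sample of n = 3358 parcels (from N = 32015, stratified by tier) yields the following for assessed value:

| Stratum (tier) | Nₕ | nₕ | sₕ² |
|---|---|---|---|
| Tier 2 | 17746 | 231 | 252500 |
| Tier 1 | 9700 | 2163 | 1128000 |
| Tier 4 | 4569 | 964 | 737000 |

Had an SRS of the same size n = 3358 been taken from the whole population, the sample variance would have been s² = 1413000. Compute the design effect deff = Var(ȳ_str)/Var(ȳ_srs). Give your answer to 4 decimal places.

1.0114

Var(ȳ_str) = Σ Wₕ²(1−fₕ)sₕ²/nₕ with Wₕ = Nₕ/32015:
  Tier 2: (17746/32015)²·(1−231/17746)·252500/231 = 331.4767
  Tier 1: (9700/32015)²·(1−2163/9700)·1128000/2163 = 37.197677
  Tier 4: (4569/32015)²·(1−964/4569)·737000/964 = 12.285982
  → Var(ȳ_str) = 380.96036.
Var(ȳ_srs) = (1 − 3358/32015)·1413000/3358 = 376.65062.
deff = 380.96036 / 376.65062 = 1.0114.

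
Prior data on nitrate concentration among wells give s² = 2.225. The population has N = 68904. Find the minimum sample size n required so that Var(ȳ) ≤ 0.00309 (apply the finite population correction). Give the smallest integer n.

Without fpc, n₀ = s²/D = 2.225/0.00309 = 720.0647.
With fpc, (1 − n/N)·s²/n ≤ D requires n ≥ n₀/(1 + n₀/N) = 720.0647/(1 + 720.0647/68904) = 712.6177.
Rounding up, n = 713.

713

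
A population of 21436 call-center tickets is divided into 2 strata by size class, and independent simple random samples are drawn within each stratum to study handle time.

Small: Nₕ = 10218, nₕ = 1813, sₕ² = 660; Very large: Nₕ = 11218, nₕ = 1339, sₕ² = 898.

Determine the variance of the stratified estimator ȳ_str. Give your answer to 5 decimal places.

0.22979

Var(ȳ_str) = Σₕ Wₕ²(1 − fₕ)sₕ²/nₕ with Wₕ = Nₕ/N, N = 21436.
Small: Wₕ = 0.47667475; term = 0.47667475²·(1 − 0.17743198)·660/1813 = 0.068039678.
Very large: Wₕ = 0.52332525; term = 0.52332525²·(1 − 0.11936174)·898/1339 = 0.16174717.
Sum = 0.22978685.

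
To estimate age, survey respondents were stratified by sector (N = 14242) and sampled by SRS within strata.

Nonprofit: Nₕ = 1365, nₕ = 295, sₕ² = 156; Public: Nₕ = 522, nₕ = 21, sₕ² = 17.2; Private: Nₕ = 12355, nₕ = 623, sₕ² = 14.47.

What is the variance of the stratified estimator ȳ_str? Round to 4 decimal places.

Var(ȳ_str) = Σₕ Wₕ²(1 − fₕ)sₕ²/nₕ with Wₕ = Nₕ/N, N = 14242.
Nonprofit: Wₕ = 0.09584328; term = 0.09584328²·(1 − 0.21611722)·156/295 = 0.0038078256.
Public: Wₕ = 0.03665216; term = 0.03665216²·(1 − 0.04022989)·17.2/21 = 0.001056028.
Private: Wₕ = 0.86750456; term = 0.86750456²·(1 − 0.05042493)·14.47/623 = 0.016597907.
Sum = 0.021461761.

0.0215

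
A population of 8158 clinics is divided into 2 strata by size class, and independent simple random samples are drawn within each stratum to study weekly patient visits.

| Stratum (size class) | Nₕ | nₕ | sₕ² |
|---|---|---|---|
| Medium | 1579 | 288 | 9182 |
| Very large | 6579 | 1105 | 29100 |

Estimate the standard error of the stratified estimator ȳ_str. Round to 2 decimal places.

3.90

Var(ȳ_str) = Σₕ Wₕ²(1 − fₕ)sₕ²/nₕ with Wₕ = Nₕ/N, N = 8158.
Medium: Wₕ = 0.19355234; term = 0.19355234²·(1 − 0.18239392)·9182/288 = 0.97653041.
Very large: Wₕ = 0.80644766; term = 0.80644766²·(1 − 0.16795866)·29100/1105 = 14.250431.
Sum = 15.226961.
SE = √(15.226961) = 3.90.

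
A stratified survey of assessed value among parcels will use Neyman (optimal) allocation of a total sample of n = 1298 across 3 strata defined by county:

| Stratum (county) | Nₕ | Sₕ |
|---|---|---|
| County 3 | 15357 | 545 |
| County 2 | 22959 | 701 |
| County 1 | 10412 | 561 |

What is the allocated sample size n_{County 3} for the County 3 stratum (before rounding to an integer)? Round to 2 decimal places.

358.48

Neyman allocation: nₕ = n·NₕSₕ / Σⱼ NⱼSⱼ.
Σ NⱼSⱼ = 15357·545 + 22959·701 + 10412·561 = 3.0304956 × 10^7.
n_{County 3} = 1298·15357·545 / (3.0304956 × 10^7) = 358.48.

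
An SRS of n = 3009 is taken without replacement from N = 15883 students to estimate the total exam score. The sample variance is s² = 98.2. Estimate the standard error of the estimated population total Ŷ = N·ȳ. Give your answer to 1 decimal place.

Var(Ŷ) = N²·Var(ȳ) = N²·(1 − n/N)·s²/n.
f = 3009/15883 = 0.18944784; Var(ȳ) = 0.81055216·98.2/3009 = 0.026452716.
Var(Ŷ) = 15883² · 0.026452716 = 6.6732184 × 10^6.
SE(Ŷ) = √(6.6732184 × 10^6) = 2583.3.

2583.3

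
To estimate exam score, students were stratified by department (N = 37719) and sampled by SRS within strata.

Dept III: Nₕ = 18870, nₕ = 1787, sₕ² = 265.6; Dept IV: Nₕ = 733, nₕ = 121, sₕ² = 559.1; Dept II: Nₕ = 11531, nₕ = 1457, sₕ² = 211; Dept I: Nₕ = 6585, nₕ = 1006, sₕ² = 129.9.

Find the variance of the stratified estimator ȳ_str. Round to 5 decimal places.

0.05029

Var(ȳ_str) = Σₕ Wₕ²(1 − fₕ)sₕ²/nₕ with Wₕ = Nₕ/N, N = 37719.
Dept III: Wₕ = 0.50027837; term = 0.50027837²·(1 − 0.09470058)·265.6/1787 = 0.033675901.
Dept IV: Wₕ = 0.01943318; term = 0.01943318²·(1 − 0.16507503)·559.1/121 = 0.0014569317.
Dept II: Wₕ = 0.30570800; term = 0.30570800²·(1 − 0.12635504)·211/1457 = 0.011824192.
Dept I: Wₕ = 0.17458045; term = 0.17458045²·(1 − 0.15277145)·129.9/1006 = 0.0033342869.
Sum = 0.050291312.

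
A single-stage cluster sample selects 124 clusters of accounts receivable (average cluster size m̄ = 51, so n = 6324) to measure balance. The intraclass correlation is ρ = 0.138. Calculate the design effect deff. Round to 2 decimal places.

7.90

deff = 1 + (51 − 1)·0.138 = 1 + 6.9 = 7.9.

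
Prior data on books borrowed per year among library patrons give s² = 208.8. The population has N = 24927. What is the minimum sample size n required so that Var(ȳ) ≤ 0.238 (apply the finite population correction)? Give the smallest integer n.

Without fpc, n₀ = s²/D = 208.8/0.238 = 877.3109.
With fpc, (1 − n/N)·s²/n ≤ D requires n ≥ n₀/(1 + n₀/N) = 877.3109/(1 + 877.3109/24927) = 847.4835.
Rounding up, n = 848.

848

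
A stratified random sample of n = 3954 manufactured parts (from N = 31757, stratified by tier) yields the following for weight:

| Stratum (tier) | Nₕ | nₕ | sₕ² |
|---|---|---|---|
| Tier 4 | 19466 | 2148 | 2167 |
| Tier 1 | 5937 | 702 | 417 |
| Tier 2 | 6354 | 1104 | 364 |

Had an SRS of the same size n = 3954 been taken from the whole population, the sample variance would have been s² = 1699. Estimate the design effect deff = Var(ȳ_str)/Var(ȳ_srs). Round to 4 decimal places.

Var(ȳ_str) = Σ Wₕ²(1−fₕ)sₕ²/nₕ with Wₕ = Nₕ/31757:
  Tier 4: (19466/31757)²·(1−2148/19466)·2167/2148 = 0.3372253
  Tier 1: (5937/31757)²·(1−702/5937)·417/702 = 0.018306433
  Tier 2: (6354/31757)²·(1−1104/6354)·364/1104 = 0.010905859
  → Var(ȳ_str) = 0.36643759.
Var(ȳ_srs) = (1 − 3954/31757)·1699/3954 = 0.37619144.
deff = 0.36643759 / 0.37619144 = 0.9741.

0.9741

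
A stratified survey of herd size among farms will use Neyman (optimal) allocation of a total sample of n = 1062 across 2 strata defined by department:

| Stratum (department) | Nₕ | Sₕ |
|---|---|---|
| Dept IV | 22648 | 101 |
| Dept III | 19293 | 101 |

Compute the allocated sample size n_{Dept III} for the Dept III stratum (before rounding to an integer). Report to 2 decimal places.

Neyman allocation: nₕ = n·NₕSₕ / Σⱼ NⱼSⱼ.
Σ NⱼSⱼ = 22648·101 + 19293·101 = 4.236041 × 10^6.
n_{Dept III} = 1062·19293·101 / (4.236041 × 10^6) = 488.52.

488.52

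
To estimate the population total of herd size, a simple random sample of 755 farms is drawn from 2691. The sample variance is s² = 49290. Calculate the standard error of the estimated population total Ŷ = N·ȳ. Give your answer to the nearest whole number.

Var(Ŷ) = N²·Var(ȳ) = N²·(1 − n/N)·s²/n.
f = 755/2691 = 0.28056485; Var(ȳ) = 0.71943515·49290/755 = 46.968157.
Var(Ŷ) = 2691² · 46.968157 = 3.4011902 × 10^8.
SE(Ŷ) = √(3.4011902 × 10^8) = 18442.

18442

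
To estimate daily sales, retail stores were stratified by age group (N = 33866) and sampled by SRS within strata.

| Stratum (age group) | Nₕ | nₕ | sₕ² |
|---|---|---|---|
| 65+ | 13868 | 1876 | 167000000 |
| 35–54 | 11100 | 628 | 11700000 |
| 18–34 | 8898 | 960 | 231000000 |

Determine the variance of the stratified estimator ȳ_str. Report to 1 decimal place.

29615.2

Var(ȳ_str) = Σₕ Wₕ²(1 − fₕ)sₕ²/nₕ with Wₕ = Nₕ/N, N = 33866.
65+: Wₕ = 0.40949625; term = 0.40949625²·(1 − 0.13527545)·167000000/1876 = 12908.069.
35–54: Wₕ = 0.32776236; term = 0.32776236²·(1 − 0.05657658)·11700000/628 = 1888.2132.
18–34: Wₕ = 0.26274139; term = 0.26274139²·(1 − 0.10788941)·231000000/960 = 14818.916.
Sum = 29615.198.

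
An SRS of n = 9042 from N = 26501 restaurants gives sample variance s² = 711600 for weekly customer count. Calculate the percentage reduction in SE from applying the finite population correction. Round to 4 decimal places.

18.8332

f = n/N = 9042/26501 = 0.34119467.
SE_no-fpc = √(s²/n) = 8.8712684; SE_fpc = √((1−f)s²/n) = 7.2005268.
Ratio = √(1−f) = 0.81166824. Reduction = 100·(1 − 0.81166824) = 18.8332%.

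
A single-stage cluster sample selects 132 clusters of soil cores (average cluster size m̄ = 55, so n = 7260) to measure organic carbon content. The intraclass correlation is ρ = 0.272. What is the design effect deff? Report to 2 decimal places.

deff = 1 + (55 − 1)·0.272 = 1 + 14.688 = 15.688.

15.69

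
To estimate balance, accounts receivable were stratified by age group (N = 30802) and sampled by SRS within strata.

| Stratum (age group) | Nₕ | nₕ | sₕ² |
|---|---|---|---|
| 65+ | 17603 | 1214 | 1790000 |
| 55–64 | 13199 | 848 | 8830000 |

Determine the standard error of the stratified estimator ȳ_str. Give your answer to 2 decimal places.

Var(ȳ_str) = Σₕ Wₕ²(1 − fₕ)sₕ²/nₕ with Wₕ = Nₕ/N, N = 30802.
65+: Wₕ = 0.57148886; term = 0.57148886²·(1 − 0.06896552)·1790000/1214 = 448.34843.
55–64: Wₕ = 0.42851114; term = 0.42851114²·(1 − 0.06424729)·8830000/848 = 1789.1641.
Sum = 2237.5125.
SE = √(2237.5125) = 47.30.

47.30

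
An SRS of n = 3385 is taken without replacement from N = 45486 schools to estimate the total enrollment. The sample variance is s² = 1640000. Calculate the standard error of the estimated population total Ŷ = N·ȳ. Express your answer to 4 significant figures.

Var(Ŷ) = N²·Var(ȳ) = N²·(1 − n/N)·s²/n.
f = 3385/45486 = 0.07441850; Var(ȳ) = 0.92558150·1640000/3385 = 448.43535.
Var(Ŷ) = 45486² · 448.43535 = 9.2780206 × 10^11.
SE(Ŷ) = √(9.2780206 × 10^11) = 963200.

963200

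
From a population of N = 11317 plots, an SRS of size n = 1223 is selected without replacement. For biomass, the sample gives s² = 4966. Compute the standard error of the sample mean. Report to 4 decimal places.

Under SRS without replacement, Var(ȳ) = (1 − f)·s²/n with f = n/N = 1223/11317 = 0.10806751.
Var(ȳ) = (1 − 0.10806751)·4966/1223 = 0.89193249·4.060507 = 3.6216981.
SE(ȳ) = √(3.6216981) = 1.9031.

1.9031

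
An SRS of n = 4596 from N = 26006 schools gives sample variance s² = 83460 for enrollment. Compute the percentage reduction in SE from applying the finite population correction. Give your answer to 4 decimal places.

9.2657

f = n/N = 4596/26006 = 0.17672845.
SE_no-fpc = √(s²/n) = 4.2613694; SE_fpc = √((1−f)s²/n) = 3.8665242.
Ratio = √(1−f) = 0.90734313. Reduction = 100·(1 − 0.90734313) = 9.2657%.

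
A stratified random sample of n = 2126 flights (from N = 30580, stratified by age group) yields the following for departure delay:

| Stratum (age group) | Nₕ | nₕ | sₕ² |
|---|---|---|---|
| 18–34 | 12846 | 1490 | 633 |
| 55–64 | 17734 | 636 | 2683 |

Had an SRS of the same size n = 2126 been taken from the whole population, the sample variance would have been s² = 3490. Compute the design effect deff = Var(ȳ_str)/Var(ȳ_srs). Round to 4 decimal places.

Var(ȳ_str) = Σ Wₕ²(1−fₕ)sₕ²/nₕ with Wₕ = Nₕ/30580:
  18–34: (12846/30580)²·(1−1490/12846)·633/1490 = 0.06627287
  55–64: (17734/30580)²·(1−636/17734)·2683/636 = 1.3678567
  → Var(ȳ_str) = 1.4341296.
Var(ȳ_srs) = (1 − 2126/30580)·3490/2126 = 1.5274536.
deff = 1.4341296 / 1.5274536 = 0.9389.

0.9389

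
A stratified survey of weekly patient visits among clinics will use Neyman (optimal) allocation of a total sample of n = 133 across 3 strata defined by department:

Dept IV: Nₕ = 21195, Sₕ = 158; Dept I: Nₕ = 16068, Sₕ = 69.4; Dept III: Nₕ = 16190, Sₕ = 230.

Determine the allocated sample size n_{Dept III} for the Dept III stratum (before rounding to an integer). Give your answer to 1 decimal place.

60.5

Neyman allocation: nₕ = n·NₕSₕ / Σⱼ NⱼSⱼ.
Σ NⱼSⱼ = 21195·158 + 16068·69.4 + 16190·230 = 8.1876292 × 10^6.
n_{Dept III} = 133·16190·230 / (8.1876292 × 10^6) = 60.5.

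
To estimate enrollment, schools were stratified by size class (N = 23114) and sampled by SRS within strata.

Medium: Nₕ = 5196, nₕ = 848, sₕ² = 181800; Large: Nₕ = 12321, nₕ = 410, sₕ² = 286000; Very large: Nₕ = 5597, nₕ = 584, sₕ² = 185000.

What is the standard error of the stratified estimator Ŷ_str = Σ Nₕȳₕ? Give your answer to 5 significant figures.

340740

Var(Ŷ_str) = Σₕ Nₕ²(1 − fₕ)sₕ²/nₕ.
Medium: 5196²·(1 − 848/5196)·181800/848 = 4.843471 × 10^9.
Large: 12321²·(1 − 410/12321)·286000/410 = 1.0237086 × 10^11.
Very large: 5597²·(1 − 584/5597)·185000/584 = 8.8881606 × 10^9.
Sum = 1.1610249 × 10^11.
SE = √(1.1610249 × 10^11) = 340740.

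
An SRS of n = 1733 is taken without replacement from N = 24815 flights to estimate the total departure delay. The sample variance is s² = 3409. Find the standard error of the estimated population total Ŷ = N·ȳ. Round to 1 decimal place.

33566.7

Var(Ŷ) = N²·Var(ȳ) = N²·(1 − n/N)·s²/n.
f = 1733/24815 = 0.06983679; Var(ȳ) = 0.93016321·3409/1733 = 1.8297325.
Var(Ŷ) = 24815² · 1.8297325 = 1.1267204 × 10^9.
SE(Ŷ) = √(1.1267204 × 10^9) = 33566.7.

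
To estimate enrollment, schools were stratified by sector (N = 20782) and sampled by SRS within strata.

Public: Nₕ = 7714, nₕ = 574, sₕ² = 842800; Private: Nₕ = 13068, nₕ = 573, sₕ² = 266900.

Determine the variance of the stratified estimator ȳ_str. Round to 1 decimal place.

Var(ȳ_str) = Σₕ Wₕ²(1 − fₕ)sₕ²/nₕ with Wₕ = Nₕ/N, N = 20782.
Public: Wₕ = 0.37118660; term = 0.37118660²·(1 − 0.07441016)·842800/574 = 187.2474.
Private: Wₕ = 0.62881340; term = 0.62881340²·(1 − 0.04384757)·266900/573 = 176.10215.
Sum = 363.34955.

363.3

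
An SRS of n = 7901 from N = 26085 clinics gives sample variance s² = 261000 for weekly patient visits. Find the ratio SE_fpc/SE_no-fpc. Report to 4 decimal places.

f = n/N = 7901/26085 = 0.30289438.
SE_no-fpc = √(s²/n) = 5.7475032; SE_fpc = √((1−f)s²/n) = 4.7987543.
Ratio = √(1−f) = 0.83492851.

0.8349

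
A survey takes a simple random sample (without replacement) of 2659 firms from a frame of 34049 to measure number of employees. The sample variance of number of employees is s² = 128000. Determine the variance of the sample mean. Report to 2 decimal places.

Under SRS without replacement, Var(ȳ) = (1 − f)·s²/n with f = n/N = 2659/34049 = 0.07809334.
Var(ȳ) = (1 − 0.07809334)·128000/2659 = 0.92190666·48.138398 = 44.37911.

44.38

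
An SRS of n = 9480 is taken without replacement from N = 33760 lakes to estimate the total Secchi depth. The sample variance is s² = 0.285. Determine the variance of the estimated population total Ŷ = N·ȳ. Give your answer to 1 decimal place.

24642.7

Var(Ŷ) = N²·Var(ȳ) = N²·(1 − n/N)·s²/n.
f = 9480/33760 = 0.28080569; Var(ȳ) = 0.71919431·0.285/9480 = 2.1621348 × 10^-5.
Var(Ŷ) = 33760² · (2.1621348 × 10^-5) = 24642.663.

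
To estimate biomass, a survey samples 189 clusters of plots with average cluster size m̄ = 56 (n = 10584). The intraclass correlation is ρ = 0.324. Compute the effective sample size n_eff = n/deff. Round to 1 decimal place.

deff = 1 + (56 − 1)·0.324 = 1 + 17.82 = 18.82.
n_eff = 10584 / 18.82 = 562.4.

562.4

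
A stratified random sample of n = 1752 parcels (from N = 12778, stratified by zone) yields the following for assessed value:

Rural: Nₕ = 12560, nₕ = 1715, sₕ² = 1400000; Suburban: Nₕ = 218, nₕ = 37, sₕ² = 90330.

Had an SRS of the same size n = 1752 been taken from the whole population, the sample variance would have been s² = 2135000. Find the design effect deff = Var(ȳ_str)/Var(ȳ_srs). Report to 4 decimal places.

0.6482

Var(ȳ_str) = Σ Wₕ²(1−fₕ)sₕ²/nₕ with Wₕ = Nₕ/12778:
  Rural: (12560/12778)²·(1−1715/12560)·1400000/1715 = 681.01604
  Suburban: (218/12778)²·(1−37/218)·90330/37 = 0.58998312
  → Var(ȳ_str) = 681.60602.
Var(ȳ_srs) = (1 − 1752/12778)·2135000/1752 = 1051.5233.
deff = 681.60602 / 1051.5233 = 0.6482.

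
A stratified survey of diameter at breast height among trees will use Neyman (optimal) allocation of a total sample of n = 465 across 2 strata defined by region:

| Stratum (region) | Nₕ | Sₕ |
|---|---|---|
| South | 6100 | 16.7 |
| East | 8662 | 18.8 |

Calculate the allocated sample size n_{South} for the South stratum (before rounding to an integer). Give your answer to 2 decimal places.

178.95

Neyman allocation: nₕ = n·NₕSₕ / Σⱼ NⱼSⱼ.
Σ NⱼSⱼ = 6100·16.7 + 8662·18.8 = 264715.6.
n_{South} = 465·6100·16.7 / 264715.6 = 178.95.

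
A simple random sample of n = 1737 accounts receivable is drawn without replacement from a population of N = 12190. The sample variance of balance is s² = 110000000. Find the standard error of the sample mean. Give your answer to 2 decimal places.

Under SRS without replacement, Var(ȳ) = (1 − f)·s²/n with f = n/N = 1737/12190 = 0.14249385.
Var(ȳ) = (1 − 0.14249385)·110000000/1737 = 0.85750615·63327.576 = 54303.786.
SE(ȳ) = √(54303.786) = 233.03.

233.03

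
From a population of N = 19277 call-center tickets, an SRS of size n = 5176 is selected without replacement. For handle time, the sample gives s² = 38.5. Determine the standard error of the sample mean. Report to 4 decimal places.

Under SRS without replacement, Var(ȳ) = (1 − f)·s²/n with f = n/N = 5176/19277 = 0.26850651.
Var(ȳ) = (1 − 0.26850651)·38.5/5176 = 0.73149349·0.0074381762 = 0.0054409775.
SE(ȳ) = √(0.0054409775) = 0.0738.

0.0738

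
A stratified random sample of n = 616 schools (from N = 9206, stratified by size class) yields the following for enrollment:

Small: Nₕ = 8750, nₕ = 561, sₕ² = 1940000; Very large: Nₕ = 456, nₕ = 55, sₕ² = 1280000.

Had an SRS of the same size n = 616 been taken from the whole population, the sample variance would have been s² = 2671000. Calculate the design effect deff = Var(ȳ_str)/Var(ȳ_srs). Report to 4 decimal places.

0.7350

Var(ȳ_str) = Σ Wₕ²(1−fₕ)sₕ²/nₕ with Wₕ = Nₕ/9206:
  Small: (8750/9206)²·(1−561/8750)·1940000/561 = 2923.7205
  Very large: (456/9206)²·(1−55/456)·1280000/55 = 50.212813
  → Var(ȳ_str) = 2973.9333.
Var(ȳ_srs) = (1 − 616/9206)·2671000/616 = 4045.9021.
deff = 2973.9333 / 4045.9021 = 0.7350.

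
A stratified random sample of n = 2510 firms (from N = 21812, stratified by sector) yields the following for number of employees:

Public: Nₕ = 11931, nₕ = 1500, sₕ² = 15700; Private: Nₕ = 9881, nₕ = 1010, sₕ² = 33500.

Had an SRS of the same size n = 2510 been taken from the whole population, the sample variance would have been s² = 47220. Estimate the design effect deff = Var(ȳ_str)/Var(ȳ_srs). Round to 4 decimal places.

Var(ȳ_str) = Σ Wₕ²(1−fₕ)sₕ²/nₕ with Wₕ = Nₕ/21812:
  Public: (11931/21812)²·(1−1500/11931)·15700/1500 = 2.7379165
  Private: (9881/21812)²·(1−1010/9881)·33500/1010 = 6.1109106
  → Var(ȳ_str) = 8.8488271.
Var(ȳ_srs) = (1 − 2510/21812)·47220/2510 = 16.647886.
deff = 8.8488271 / 16.647886 = 0.5315.

0.5315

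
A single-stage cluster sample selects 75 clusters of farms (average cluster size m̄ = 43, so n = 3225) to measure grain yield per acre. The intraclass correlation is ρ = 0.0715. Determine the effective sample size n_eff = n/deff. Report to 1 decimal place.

805.6

deff = 1 + (43 − 1)·0.0715 = 1 + 3.003 = 4.003.
n_eff = 3225 / 4.003 = 805.6.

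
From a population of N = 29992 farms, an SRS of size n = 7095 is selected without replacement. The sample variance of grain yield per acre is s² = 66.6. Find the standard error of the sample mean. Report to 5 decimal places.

0.08465

Under SRS without replacement, Var(ȳ) = (1 − f)·s²/n with f = n/N = 7095/29992 = 0.23656308.
Var(ȳ) = (1 − 0.23656308)·66.6/7095 = 0.76343692·0.0093868922 = 0.0071663.
SE(ȳ) = √(0.0071663) = 0.08465.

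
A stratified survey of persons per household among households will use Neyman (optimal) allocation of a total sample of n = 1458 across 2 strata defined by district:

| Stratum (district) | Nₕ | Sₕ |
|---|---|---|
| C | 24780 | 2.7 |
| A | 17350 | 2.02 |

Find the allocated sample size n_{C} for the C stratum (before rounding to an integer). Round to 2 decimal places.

956.80

Neyman allocation: nₕ = n·NₕSₕ / Σⱼ NⱼSⱼ.
Σ NⱼSⱼ = 24780·2.7 + 17350·2.02 = 101953.
n_{C} = 1458·24780·2.7 / 101953 = 956.80.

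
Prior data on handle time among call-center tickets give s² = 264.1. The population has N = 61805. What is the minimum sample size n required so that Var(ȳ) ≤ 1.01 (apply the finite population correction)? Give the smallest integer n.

261

Without fpc, n₀ = s²/D = 264.1/1.01 = 261.4851.
With fpc, (1 − n/N)·s²/n ≤ D requires n ≥ n₀/(1 + n₀/N) = 261.4851/(1 + 261.4851/61805) = 260.3835.
Rounding up, n = 261.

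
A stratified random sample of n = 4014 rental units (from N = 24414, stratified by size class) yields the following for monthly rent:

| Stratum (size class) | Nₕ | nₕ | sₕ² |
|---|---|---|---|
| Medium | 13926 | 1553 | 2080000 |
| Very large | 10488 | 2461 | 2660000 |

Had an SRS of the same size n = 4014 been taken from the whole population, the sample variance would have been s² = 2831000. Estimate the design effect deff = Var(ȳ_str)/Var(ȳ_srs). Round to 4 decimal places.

Var(ȳ_str) = Σ Wₕ²(1−fₕ)sₕ²/nₕ with Wₕ = Nₕ/24414:
  Medium: (13926/24414)²·(1−1553/13926)·2080000/1553 = 387.18222
  Very large: (10488/24414)²·(1−2461/10488)·2660000/2461 = 152.66451
  → Var(ȳ_str) = 539.84673.
Var(ȳ_srs) = (1 − 4014/24414)·2831000/4014 = 589.32346.
deff = 539.84673 / 589.32346 = 0.9160.

0.9160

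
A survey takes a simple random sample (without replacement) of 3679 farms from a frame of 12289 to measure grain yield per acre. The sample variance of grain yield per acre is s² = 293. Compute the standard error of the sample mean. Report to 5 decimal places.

0.23622

Under SRS without replacement, Var(ȳ) = (1 − f)·s²/n with f = n/N = 3679/12289 = 0.29937342.
Var(ȳ) = (1 − 0.29937342)·293/3679 = 0.70062658·0.079641207 = 0.055798746.
SE(ȳ) = √(0.055798746) = 0.23622.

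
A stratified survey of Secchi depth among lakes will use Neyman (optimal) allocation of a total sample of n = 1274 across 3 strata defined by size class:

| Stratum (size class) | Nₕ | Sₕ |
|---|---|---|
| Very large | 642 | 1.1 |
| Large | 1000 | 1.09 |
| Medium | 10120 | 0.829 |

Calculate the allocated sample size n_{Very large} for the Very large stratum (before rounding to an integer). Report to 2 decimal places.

Neyman allocation: nₕ = n·NₕSₕ / Σⱼ NⱼSⱼ.
Σ NⱼSⱼ = 642·1.1 + 1000·1.09 + 10120·0.829 = 10185.68.
n_{Very large} = 1274·642·1.1 / 10185.68 = 88.33.

88.33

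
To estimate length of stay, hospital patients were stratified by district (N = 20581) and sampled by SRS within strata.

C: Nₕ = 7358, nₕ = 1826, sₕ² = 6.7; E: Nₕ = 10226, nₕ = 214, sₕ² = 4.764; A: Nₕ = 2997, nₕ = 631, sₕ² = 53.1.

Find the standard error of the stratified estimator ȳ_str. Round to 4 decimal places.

Var(ȳ_str) = Σₕ Wₕ²(1 − fₕ)sₕ²/nₕ with Wₕ = Nₕ/N, N = 20581.
C: Wₕ = 0.35751421; term = 0.35751421²·(1 − 0.24816526)·6.7/1826 = 3.5260059 × 10^-4.
E: Wₕ = 0.49686604; term = 0.49686604²·(1 − 0.02092705)·4.764/214 = 0.0053808596.
A: Wₕ = 0.14561975; term = 0.14561975²·(1 − 0.21054388)·53.1/631 = 0.0014087493.
Sum = 0.0071422095.
SE = √(0.0071422095) = 0.0845.

0.0845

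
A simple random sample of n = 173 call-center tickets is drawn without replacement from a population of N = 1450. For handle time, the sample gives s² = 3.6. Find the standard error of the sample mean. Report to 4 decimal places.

Under SRS without replacement, Var(ȳ) = (1 − f)·s²/n with f = n/N = 173/1450 = 0.11931034.
Var(ȳ) = (1 − 0.11931034)·3.6/173 = 0.88068966·0.020809249 = 0.01832649.
SE(ȳ) = √(0.01832649) = 0.1354.

0.1354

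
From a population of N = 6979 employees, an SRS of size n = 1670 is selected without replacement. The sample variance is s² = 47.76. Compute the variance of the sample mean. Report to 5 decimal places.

0.02176

Under SRS without replacement, Var(ȳ) = (1 − f)·s²/n with f = n/N = 1670/6979 = 0.23928930.
Var(ȳ) = (1 − 0.23928930)·47.76/1670 = 0.76071070·0.028598802 = 0.021755415.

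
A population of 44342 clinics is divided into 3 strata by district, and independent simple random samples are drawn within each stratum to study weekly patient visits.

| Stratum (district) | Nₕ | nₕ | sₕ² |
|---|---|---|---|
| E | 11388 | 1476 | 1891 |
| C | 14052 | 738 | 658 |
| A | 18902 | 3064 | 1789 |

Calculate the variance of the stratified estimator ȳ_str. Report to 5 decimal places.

0.24729

Var(ȳ_str) = Σₕ Wₕ²(1 − fₕ)sₕ²/nₕ with Wₕ = Nₕ/N, N = 44342.
E: Wₕ = 0.25682197; term = 0.25682197²·(1 − 0.12961012)·1891/1476 = 0.073550117.
C: Wₕ = 0.31690046; term = 0.31690046²·(1 − 0.05251921)·658/738 = 0.084837072.
A: Wₕ = 0.42627757; term = 0.42627757²·(1 − 0.16209925)·1789/3064 = 0.08889946.
Sum = 0.24728665.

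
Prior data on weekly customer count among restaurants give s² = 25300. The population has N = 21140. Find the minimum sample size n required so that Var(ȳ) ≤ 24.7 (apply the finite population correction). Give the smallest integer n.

Without fpc, n₀ = s²/D = 25300/24.7 = 1024.2915.
With fpc, (1 − n/N)·s²/n ≤ D requires n ≥ n₀/(1 + n₀/N) = 1024.2915/(1 + 1024.2915/21140) = 976.9553.
Rounding up, n = 977.

977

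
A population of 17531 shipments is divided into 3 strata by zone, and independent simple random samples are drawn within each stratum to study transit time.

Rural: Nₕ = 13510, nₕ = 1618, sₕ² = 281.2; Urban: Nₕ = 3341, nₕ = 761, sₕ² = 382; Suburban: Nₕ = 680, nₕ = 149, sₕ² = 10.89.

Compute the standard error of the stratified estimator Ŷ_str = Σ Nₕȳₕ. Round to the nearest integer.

5681

Var(Ŷ_str) = Σₕ Nₕ²(1 − fₕ)sₕ²/nₕ.
Rural: 13510²·(1 − 1618/13510)·281.2/1618 = 2.7922034 × 10^7.
Urban: 3341²·(1 − 761/3341)·382/761 = 4.3268804 × 10^6.
Suburban: 680²·(1 − 149/680)·10.89/149 = 26390.344.
Sum = 3.2275305 × 10^7.
SE = √(3.2275305 × 10^7) = 5681.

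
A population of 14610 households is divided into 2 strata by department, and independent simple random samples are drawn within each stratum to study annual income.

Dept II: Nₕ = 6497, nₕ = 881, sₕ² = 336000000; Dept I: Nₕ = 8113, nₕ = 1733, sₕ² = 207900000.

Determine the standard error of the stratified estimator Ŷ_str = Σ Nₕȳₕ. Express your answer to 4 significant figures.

Var(Ŷ_str) = Σₕ Nₕ²(1 − fₕ)sₕ²/nₕ.
Dept II: 6497²·(1 − 881/6497)·336000000/881 = 1.3915645 × 10^13.
Dept I: 8113²·(1 − 1733/8113)·207900000/1733 = 6.2095207 × 10^12.
Sum = 2.0125166 × 10^13.
SE = √(2.0125166 × 10^13) = 4.486 × 10^6.

4.486 × 10^6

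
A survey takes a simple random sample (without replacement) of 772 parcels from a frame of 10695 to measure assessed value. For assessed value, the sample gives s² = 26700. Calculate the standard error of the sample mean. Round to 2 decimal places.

5.66

Under SRS without replacement, Var(ȳ) = (1 − f)·s²/n with f = n/N = 772/10695 = 0.07218326.
Var(ȳ) = (1 − 0.07218326)·26700/772 = 0.92781674·34.585492 = 32.088999.
SE(ȳ) = √(32.088999) = 5.66.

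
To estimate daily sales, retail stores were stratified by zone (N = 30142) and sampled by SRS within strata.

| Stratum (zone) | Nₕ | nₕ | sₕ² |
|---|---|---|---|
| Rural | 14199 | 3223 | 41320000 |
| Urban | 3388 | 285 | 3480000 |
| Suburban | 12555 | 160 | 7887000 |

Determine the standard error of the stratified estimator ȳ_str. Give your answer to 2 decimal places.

103.84

Var(ȳ_str) = Σₕ Wₕ²(1 − fₕ)sₕ²/nₕ with Wₕ = Nₕ/N, N = 30142.
Rural: Wₕ = 0.47107027; term = 0.47107027²·(1 − 0.22698782)·41320000/3223 = 2199.1646.
Urban: Wₕ = 0.11240130; term = 0.11240130²·(1 − 0.08412043)·3480000/285 = 141.2913.
Suburban: Wₕ = 0.41652843; term = 0.41652843²·(1 − 0.01274393)·7887000/160 = 8443.2758.
Sum = 10783.732.
SE = √(10783.732) = 103.84.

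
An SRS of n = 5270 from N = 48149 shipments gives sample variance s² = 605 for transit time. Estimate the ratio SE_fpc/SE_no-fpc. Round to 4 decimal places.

f = n/N = 5270/48149 = 0.10945191.
SE_no-fpc = √(s²/n) = 0.33882261; SE_fpc = √((1−f)s²/n) = 0.31974302.
Ratio = √(1−f) = 0.94368856.

0.9437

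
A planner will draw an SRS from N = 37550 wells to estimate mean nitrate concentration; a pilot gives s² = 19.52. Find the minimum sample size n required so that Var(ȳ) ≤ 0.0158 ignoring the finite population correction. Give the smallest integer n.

1236

Without fpc, n₀ = s²/D = 19.52/0.0158 = 1235.4430.
Rounding up, n = 1236.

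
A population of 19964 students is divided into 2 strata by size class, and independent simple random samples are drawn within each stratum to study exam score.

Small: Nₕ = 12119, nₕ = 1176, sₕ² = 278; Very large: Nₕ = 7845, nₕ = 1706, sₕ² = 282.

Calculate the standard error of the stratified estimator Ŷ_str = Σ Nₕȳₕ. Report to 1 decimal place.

Var(Ŷ_str) = Σₕ Nₕ²(1 − fₕ)sₕ²/nₕ.
Small: 12119²·(1 − 1176/12119)·278/1176 = 3.1350225 × 10^7.
Very large: 7845²·(1 − 1706/7845)·282/1706 = 7.9608724 × 10^6.
Sum = 3.9311097 × 10^7.
SE = √(3.9311097 × 10^7) = 6269.9.

6269.9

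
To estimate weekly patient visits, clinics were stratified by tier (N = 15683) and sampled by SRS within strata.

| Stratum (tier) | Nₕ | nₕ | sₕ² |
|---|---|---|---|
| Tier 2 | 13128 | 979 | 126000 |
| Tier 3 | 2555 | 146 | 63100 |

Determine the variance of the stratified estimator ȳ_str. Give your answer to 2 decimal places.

Var(ȳ_str) = Σₕ Wₕ²(1 − fₕ)sₕ²/nₕ with Wₕ = Nₕ/N, N = 15683.
Tier 2: Wₕ = 0.83708474; term = 0.83708474²·(1 − 0.07457343)·126000/979 = 83.458134.
Tier 3: Wₕ = 0.16291526; term = 0.16291526²·(1 − 0.05714286)·63100/146 = 10.815483.
Sum = 94.273617.

94.27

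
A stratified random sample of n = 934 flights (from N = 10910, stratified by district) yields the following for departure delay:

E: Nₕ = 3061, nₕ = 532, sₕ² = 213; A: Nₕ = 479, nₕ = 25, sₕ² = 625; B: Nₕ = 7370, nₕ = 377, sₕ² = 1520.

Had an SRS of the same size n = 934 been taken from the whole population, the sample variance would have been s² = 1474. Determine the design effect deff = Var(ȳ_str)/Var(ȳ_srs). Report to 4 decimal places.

Var(ȳ_str) = Σ Wₕ²(1−fₕ)sₕ²/nₕ with Wₕ = Nₕ/10910:
  E: (3061/10910)²·(1−532/3061)·213/532 = 0.026039379
  A: (479/10910)²·(1−25/479)·625/25 = 0.045675349
  B: (7370/10910)²·(1−377/7370)·1520/377 = 1.7457568
  → Var(ȳ_str) = 1.8174715.
Var(ȳ_srs) = (1 − 934/10910)·1474/934 = 1.4430531.
deff = 1.8174715 / 1.4430531 = 1.2595.

1.2595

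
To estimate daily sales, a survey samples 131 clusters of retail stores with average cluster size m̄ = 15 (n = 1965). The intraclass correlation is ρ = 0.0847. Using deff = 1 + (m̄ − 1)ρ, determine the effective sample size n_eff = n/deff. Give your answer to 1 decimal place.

deff = 1 + (15 − 1)·0.0847 = 1 + 1.1858 = 2.1858.
n_eff = 1965 / 2.1858 = 899.0.

899.0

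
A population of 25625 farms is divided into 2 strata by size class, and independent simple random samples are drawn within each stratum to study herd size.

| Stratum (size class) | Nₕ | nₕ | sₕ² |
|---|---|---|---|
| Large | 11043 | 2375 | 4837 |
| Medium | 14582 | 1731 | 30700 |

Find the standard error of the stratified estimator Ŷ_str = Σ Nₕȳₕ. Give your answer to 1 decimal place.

59316.5

Var(Ŷ_str) = Σₕ Nₕ²(1 − fₕ)sₕ²/nₕ.
Large: 11043²·(1 − 2375/11043)·4837/2375 = 1.9494785 × 10^8.
Medium: 14582²·(1 − 1731/14582)·30700/1731 = 3.3234973 × 10^9.
Sum = 3.5184452 × 10^9.
SE = √(3.5184452 × 10^9) = 59316.5.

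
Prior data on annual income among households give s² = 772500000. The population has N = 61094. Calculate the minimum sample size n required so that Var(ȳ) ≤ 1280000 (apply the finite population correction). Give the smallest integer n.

Without fpc, n₀ = s²/D = 772500000/1280000 = 603.5156.
With fpc, (1 − n/N)·s²/n ≤ D requires n ≥ n₀/(1 + n₀/N) = 603.5156/(1 + 603.5156/61094) = 597.6121.
Rounding up, n = 598.

598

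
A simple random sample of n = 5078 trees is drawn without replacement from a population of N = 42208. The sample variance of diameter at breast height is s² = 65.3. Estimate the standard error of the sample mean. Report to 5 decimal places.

0.10636

Under SRS without replacement, Var(ȳ) = (1 − f)·s²/n with f = n/N = 5078/42208 = 0.12030895.
Var(ȳ) = (1 − 0.12030895)·65.3/5078 = 0.87969105·0.012859393 = 0.011312293.
SE(ȳ) = √(0.011312293) = 0.10636.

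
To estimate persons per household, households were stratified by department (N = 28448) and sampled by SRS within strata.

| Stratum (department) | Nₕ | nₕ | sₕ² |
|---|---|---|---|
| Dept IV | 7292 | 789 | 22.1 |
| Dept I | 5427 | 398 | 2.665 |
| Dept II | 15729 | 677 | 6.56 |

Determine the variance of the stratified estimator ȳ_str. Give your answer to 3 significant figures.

Var(ȳ_str) = Σₕ Wₕ²(1 − fₕ)sₕ²/nₕ with Wₕ = Nₕ/N, N = 28448.
Dept IV: Wₕ = 0.25632733; term = 0.25632733²·(1 − 0.10820077)·22.1/789 = 0.0016412404.
Dept I: Wₕ = 0.19076912; term = 0.19076912²·(1 − 0.07333702)·2.665/398 = 2.2581465 × 10^-4.
Dept II: Wₕ = 0.55290354; term = 0.55290354²·(1 − 0.04304152)·6.56/677 = 0.0028346994.
Sum = 0.0047017545.

0.00470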